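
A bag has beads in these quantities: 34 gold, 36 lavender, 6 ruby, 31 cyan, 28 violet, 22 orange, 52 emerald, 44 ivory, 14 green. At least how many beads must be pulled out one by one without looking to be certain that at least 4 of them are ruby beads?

265

In the worst case for collecting ruby beads, every non-ruby bead comes out first.
There are 34 + 36 + 31 + 28 + 22 + 52 + 44 + 14 = 261 non-ruby beads altogether.
After those, each further bead must be ruby, so 261 + 4 = 265 draws guarantee 4 ruby beads.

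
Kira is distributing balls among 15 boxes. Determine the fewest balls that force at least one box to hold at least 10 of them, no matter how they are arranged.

With 135 balls one could put exactly 9 in each of the 15 boxes, and no box would reach 10.
By pigeonhole, one more ball must land in a box that already has 9, giving it 10.
So 15 × 9 + 1 = 136 balls are required.

136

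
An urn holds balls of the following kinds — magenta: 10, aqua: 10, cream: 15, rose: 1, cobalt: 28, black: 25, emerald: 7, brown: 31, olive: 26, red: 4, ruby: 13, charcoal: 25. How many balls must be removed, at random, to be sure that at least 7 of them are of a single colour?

66

The 12 colours are the holes; the balls drawn are the pigeons.
To avoid 7 of any one colour, the worst case takes at most 6 of each colour, or every ball of a colour that has fewer than 6.
That gives 6 + 6 + 6 + 1 + 6 + 6 + 6 + 6 + 6 + 4 + 6 + 6 = 65 balls with no colour reaching 7.
The next ball forces some colour to 7, so 65 + 1 = 66.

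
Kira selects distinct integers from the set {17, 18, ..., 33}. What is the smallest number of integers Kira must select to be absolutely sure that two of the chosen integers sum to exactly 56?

13

Group the elements by complementary pair {x, 56−x}: {23,33}, {24,32}, {25,31}, …, giving 5 two-element pairs, the single value 28 (it cannot pair with itself since the integers are distinct), and 6 integers whose partner 56−x falls outside [17,33].
By the pigeonhole principle, treating each of those 12 groups as a pigeonhole, one can pick one integer per group — 12 integers — with no two summing to 56.
The 13th integer lands in an occupied pair, forcing a sum of 56.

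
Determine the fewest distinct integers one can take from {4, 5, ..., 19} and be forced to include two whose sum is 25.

10

Group the elements by complementary pair {x, 25−x}: {6,19}, {7,18}, {8,17}, …, giving 7 two-element pairs and 2 integers whose partner 25−x falls outside [4,19].
Pigeonhole: treating each of those 9 groups as a pigeonhole, one can pick one integer per group — 9 integers — with no two summing to 25.
The 10th integer lands in an occupied pair, forcing a sum of 25.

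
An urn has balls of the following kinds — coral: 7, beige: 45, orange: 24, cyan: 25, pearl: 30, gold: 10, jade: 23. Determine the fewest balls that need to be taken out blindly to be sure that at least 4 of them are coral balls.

161

In the worst case for collecting coral balls, every non-coral ball comes out first.
There are 45 + 24 + 25 + 30 + 10 + 23 = 157 non-coral balls altogether.
After those, each further ball must be coral, so 157 + 4 = 161 draws guarantee 4 coral balls.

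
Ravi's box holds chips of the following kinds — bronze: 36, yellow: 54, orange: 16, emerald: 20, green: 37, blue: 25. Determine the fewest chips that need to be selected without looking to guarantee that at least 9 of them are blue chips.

172

In the worst case for collecting blue chips, every non-blue chip comes out first.
There are 36 + 54 + 16 + 20 + 37 = 163 non-blue chips altogether.
After those, each further chip must be blue, so 163 + 9 = 172 draws guarantee 9 blue chips.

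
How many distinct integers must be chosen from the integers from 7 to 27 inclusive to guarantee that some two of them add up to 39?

A set avoiding the sum 39 can contain at most one of each pair {x, 39−x}, plus the 5 elements whose complement lies outside the range.
The integers 7, …, 19 (13 of them) are such a set: any two sum to at least 7+8 = 15 and at most 18+19 = 37 < 39.
Any 14th integer completes one of the 8 pairs, so 14 choices force a sum of 39.

14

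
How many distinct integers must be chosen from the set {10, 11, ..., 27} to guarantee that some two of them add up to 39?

11

Group the elements by complementary pair {x, 39−x}: {12,27}, {13,26}, {14,25}, …, giving 8 two-element pairs and 2 integers whose partner 39−x falls outside [10,27].
Treating each of those 10 groups as a pigeonhole, one can pick one integer per group — 10 integers — with no two summing to 39.
The 11th integer lands in an occupied pair, forcing a sum of 39.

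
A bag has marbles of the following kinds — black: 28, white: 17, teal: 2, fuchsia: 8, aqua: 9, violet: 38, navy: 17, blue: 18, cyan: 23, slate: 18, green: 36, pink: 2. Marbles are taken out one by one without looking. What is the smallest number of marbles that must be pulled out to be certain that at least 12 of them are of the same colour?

An adversary could hand out at most 11 marbles per colour (4 colours run out sooner): 11 + 11 + 2 + 8 + 9 + 11 + 11 + 11 + 11 + 11 + 11 + 2 = 109 marbles and still no colour has 12.
Pigeonhole: one more marble lands in a colour already at 11, so 110 draws are enough and 109 are not.

110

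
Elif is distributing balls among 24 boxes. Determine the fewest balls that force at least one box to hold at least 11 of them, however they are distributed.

241

With 240 balls one could put exactly 10 in each of the 24 boxes, and no box would reach 11.
One more ball must land in a box that already has 10, giving it 11.
So 24 × 10 + 1 = 241 balls are required.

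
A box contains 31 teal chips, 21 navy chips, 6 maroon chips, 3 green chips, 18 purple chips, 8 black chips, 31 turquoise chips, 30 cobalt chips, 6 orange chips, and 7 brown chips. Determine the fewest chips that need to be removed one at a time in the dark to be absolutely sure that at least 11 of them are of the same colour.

81

An adversary could hand out at most 10 chips per colour (5 colours run out sooner): 10 + 10 + 6 + 3 + 10 + 8 + 10 + 10 + 6 + 7 = 80 chips and still no colour has 11.
One more chip lands in a colour already at 10, so 81 draws are enough and 80 are not.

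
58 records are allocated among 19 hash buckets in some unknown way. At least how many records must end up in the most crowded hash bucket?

The 19 hash buckets are the holes and the 58 records are the pigeons.
If every hash bucket held at most 3 records, the total would be at most 19 × 3 = 57, which is less than 58.
So some hash bucket holds at least ⌈58/19⌉ = 4 records.

4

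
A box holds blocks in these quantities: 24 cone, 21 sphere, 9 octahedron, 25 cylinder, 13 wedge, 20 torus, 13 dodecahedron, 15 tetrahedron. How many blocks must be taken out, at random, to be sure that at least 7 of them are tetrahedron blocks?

In the worst case for collecting tetrahedron blocks, every non-tetrahedron block comes out first.
There are 24 + 21 + 9 + 25 + 13 + 20 + 13 = 125 non-tetrahedron blocks altogether.
After those, each further block must be tetrahedron, so 125 + 7 = 132 draws guarantee 7 tetrahedron blocks.

132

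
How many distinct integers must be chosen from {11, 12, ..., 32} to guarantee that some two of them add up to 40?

Two chosen integers sum to 40 exactly when both halves of some pair {x, 40−x} with 11 ≤ x ≤ 40−x ≤ 29 are chosen — 9 such pairs.
The remaining 4 elements (those with no distinct partner in range) can never complete a 40-sum, so the worst case takes all of them and one from each pair: 4 + 9 = 13.
The 14th integer has to be the second member of some pair, so 13 + 1 = 14.

14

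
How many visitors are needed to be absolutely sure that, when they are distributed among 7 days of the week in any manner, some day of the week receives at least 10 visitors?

64

With 63 visitors one could put exactly 9 in each of the 7 days of the week, and no day of the week would reach 10.
Pigeonhole: one more visitor must land in a day of the week that already has 9, giving it 10.
So 7 × 9 + 1 = 64 visitors are required.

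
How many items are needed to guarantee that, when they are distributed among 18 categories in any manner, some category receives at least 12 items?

199

With 198 items one could put exactly 11 in each of the 18 categories, and no category would reach 12.
By the pigeonhole principle, one more item must land in a category that already has 11, giving it 12.
So 18 × 11 + 1 = 199 items are required.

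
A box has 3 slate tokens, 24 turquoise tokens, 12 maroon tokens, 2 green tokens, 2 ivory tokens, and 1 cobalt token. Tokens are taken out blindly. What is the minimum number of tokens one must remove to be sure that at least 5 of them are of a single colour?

17

By the pigeonhole principle, the 6 colours are the holes; the tokens drawn are the pigeons.
To avoid 5 of any one colour, the worst case takes at most 4 of each colour, or every token of a colour that has fewer than 4.
That gives 3 + 4 + 4 + 2 + 2 + 1 = 16 tokens with no colour reaching 5.
The next token forces some colour to 5, so 16 + 1 = 17.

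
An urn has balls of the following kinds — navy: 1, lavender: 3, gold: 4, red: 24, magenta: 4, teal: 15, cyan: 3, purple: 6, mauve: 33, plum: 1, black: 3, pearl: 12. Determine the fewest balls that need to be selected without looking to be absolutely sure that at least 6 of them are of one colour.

By pigeonhole, put each drawn ball into a box by colour. The largest draw with every box below 6 takes min(count, 5) from each colour; colours with fewer than 5 contribute all they have.
Σ min(cᵢ, 5) = 1 + 3 + 4 + 5 + 4 + 5 + 3 + 5 + 5 + 1 + 3 + 5 = 44.
Draw number 44 + 1 = 45 must push one box to 6.

45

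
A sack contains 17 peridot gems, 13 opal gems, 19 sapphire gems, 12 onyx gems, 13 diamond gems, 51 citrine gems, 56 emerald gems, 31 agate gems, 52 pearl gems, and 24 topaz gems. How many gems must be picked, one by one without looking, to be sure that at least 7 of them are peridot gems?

278

In the worst case for collecting peridot gems, every non-peridot gem comes out first.
There are 13 + 19 + 12 + 13 + 51 + 56 + 31 + 52 + 24 = 271 non-peridot gems altogether.
After those, each further gem must be peridot, so 271 + 7 = 278 draws guarantee 7 peridot gems.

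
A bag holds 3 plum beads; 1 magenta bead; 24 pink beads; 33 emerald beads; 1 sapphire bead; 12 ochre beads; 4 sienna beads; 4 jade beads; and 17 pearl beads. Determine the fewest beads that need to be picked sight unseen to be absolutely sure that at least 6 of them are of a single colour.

34

An adversary could hand out at most 5 beads per colour (5 colours run out sooner): 3 + 1 + 5 + 5 + 1 + 5 + 4 + 4 + 5 = 33 beads and still no colour has 6.
By pigeonhole, one more bead lands in a colour already at 5, so 34 draws are enough and 33 are not.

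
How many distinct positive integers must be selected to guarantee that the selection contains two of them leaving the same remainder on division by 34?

The 34 residue classes mod 34 are the pigeonholes.
With 34 integers one could put 1 in each residue class and have no class reach 2.
The 35th integer pushes some class to 2, so 34·1 + 1 = 35.

35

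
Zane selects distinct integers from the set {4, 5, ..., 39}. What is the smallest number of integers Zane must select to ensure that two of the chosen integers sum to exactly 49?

Two chosen integers sum to 49 exactly when both halves of some pair {x, 49−x} with 10 ≤ x ≤ 49−x ≤ 39 are chosen — 15 such pairs.
The remaining 6 elements (those with no distinct partner in range) can never complete a 49-sum, so the worst case takes all of them and one from each pair: 6 + 15 = 21.
Pigeonhole: the 22nd integer has to be the second member of some pair, so 21 + 1 = 22.

22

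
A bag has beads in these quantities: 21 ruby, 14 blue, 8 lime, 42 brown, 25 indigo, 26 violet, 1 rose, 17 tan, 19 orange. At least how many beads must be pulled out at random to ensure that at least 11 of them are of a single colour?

80

By the pigeonhole principle, put each drawn bead into a box by colour. The largest draw with every box below 11 takes min(count, 10) from each colour; colours with fewer than 10 contribute all they have.
Σ min(cᵢ, 10) = 10 + 10 + 8 + 10 + 10 + 10 + 1 + 10 + 10 = 79.
Draw number 79 + 1 = 80 must push one box to 11.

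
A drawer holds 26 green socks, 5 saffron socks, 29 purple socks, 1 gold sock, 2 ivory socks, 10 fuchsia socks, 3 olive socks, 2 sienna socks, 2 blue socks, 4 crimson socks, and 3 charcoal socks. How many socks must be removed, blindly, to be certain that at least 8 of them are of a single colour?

By pigeonhole, put each drawn sock into a box by colour. The largest draw with every box below 8 takes min(count, 7) from each colour; colours with fewer than 7 contribute all they have.
Σ min(cᵢ, 7) = 7 + 5 + 7 + 1 + 2 + 7 + 3 + 2 + 2 + 4 + 3 = 43.
Draw number 43 + 1 = 44 must push one box to 8.

44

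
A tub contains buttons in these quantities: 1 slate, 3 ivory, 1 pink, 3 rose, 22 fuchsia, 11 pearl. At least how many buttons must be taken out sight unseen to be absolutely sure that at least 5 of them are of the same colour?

17

An adversary could hand out at most 4 buttons per colour (4 colours run out sooner): 1 + 3 + 1 + 3 + 4 + 4 = 16 buttons and still no colour has 5.
One more button lands in a colour already at 4, so 17 draws are enough and 16 are not.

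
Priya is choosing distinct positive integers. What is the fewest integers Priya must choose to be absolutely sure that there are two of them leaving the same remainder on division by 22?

The 22 residue classes mod 22 are the pigeonholes.
With 22 integers one could put 1 in each residue class and have no class reach 2.
The 23rd integer pushes some class to 2, so 22·1 + 1 = 23.

23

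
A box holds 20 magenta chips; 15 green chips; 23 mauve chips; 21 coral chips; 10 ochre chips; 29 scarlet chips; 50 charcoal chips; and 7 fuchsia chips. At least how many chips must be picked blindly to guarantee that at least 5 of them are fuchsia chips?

173

In the worst case for collecting fuchsia chips, every non-fuchsia chip comes out first.
There are 20 + 15 + 23 + 21 + 10 + 29 + 50 = 168 non-fuchsia chips altogether.
After those, each further chip must be fuchsia, so 168 + 5 = 173 draws guarantee 5 fuchsia chips.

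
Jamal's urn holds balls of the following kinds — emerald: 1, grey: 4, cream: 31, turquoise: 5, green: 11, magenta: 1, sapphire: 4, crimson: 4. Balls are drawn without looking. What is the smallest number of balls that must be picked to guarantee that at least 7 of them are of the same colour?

32

An adversary could hand out at most 6 balls per colour (6 colours run out sooner): 1 + 4 + 6 + 5 + 6 + 1 + 4 + 4 = 31 balls and still no colour has 7.
One more ball lands in a colour already at 6, so 32 draws are enough and 31 are not.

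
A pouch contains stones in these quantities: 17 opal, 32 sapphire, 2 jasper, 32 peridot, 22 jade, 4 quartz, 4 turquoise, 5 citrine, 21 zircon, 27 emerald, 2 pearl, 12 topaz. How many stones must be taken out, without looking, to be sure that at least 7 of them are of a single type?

60

An adversary could hand out at most 6 stones per type (5 types run out sooner): 6 + 6 + 2 + 6 + 6 + 4 + 4 + 5 + 6 + 6 + 2 + 6 = 59 stones and still no type has 7.
One more stone lands in a type already at 6, so 60 draws are enough and 59 are not.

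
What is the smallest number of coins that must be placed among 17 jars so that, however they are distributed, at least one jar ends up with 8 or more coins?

120

With 119 coins one could put exactly 7 in each of the 17 jars, and no jar would reach 8.
By the pigeonhole principle, one more coin must land in a jar that already has 7, giving it 8.
So 17 × 7 + 1 = 120 coins are required.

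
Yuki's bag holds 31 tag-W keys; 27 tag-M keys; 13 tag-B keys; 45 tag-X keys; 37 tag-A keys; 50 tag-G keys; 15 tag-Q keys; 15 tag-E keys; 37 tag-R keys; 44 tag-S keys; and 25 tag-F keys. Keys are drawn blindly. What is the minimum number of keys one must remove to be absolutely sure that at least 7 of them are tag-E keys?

331

In the worst case for collecting tag-E keys, every non-tag-E key comes out first.
There are 31 + 27 + 13 + 45 + 37 + 50 + 15 + 37 + 44 + 25 = 324 non-tag-E keys altogether.
After those, each further key must be tag-E, so 324 + 7 = 331 draws guarantee 7 tag-E keys.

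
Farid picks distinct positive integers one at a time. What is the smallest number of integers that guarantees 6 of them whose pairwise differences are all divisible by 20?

101

Integers whose pairwise differences are multiples of 20 are exactly those sharing a remainder mod 20. Pigeonhole: the 20 residue classes mod 20 are the pigeonholes.
With 100 integers one could put 5 in each residue class and have no class reach 6.
The 101st integer pushes some class to 6, so 20·5 + 1 = 101.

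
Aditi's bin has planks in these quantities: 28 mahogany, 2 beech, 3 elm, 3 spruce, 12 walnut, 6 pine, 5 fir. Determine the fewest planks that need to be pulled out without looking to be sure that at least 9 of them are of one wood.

36

By pigeonhole, put each drawn plank into a box by wood. The largest draw with every box below 9 takes min(count, 8) from each wood; woods with fewer than 8 contribute all they have.
Σ min(cᵢ, 8) = 8 + 2 + 3 + 3 + 8 + 6 + 5 = 35.
Draw number 35 + 1 = 36 must push one box to 9.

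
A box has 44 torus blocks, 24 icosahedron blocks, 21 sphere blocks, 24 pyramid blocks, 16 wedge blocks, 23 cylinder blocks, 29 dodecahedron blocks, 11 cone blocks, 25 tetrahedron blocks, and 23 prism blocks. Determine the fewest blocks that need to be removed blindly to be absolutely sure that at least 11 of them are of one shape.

101

Pigeonhole: put each drawn block into a box by shape. The largest draw with every box below 11 takes min(count, 10) from each shape.
Σ min(cᵢ, 10) = 10 + 10 + 10 + 10 + 10 + 10 + 10 + 10 + 10 + 10 = 100.
Draw number 100 + 1 = 101 must push one box to 11.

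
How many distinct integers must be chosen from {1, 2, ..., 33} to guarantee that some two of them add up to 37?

Group the elements by complementary pair {x, 37−x}: {4,33}, {5,32}, {6,31}, …, giving 15 two-element pairs and 3 integers whose partner 37−x falls outside [1,33].
Treating each of those 18 groups as a pigeonhole, one can pick one integer per group — 18 integers — with no two summing to 37.
The 19th integer lands in an occupied pair, forcing a sum of 37.

19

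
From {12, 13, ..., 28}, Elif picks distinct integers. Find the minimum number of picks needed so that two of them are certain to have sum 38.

11

Group the elements by complementary pair {x, 38−x}: {12,26}, {13,25}, {14,24}, …, giving 7 two-element pairs, the single value 19 (it cannot pair with itself since the integers are distinct), and 2 integers whose partner 38−x falls outside [12,28].
By the pigeonhole principle, treating each of those 10 groups as a pigeonhole, one can pick one integer per group — 10 integers — with no two summing to 38.
The 11th integer lands in an occupied pair, forcing a sum of 38.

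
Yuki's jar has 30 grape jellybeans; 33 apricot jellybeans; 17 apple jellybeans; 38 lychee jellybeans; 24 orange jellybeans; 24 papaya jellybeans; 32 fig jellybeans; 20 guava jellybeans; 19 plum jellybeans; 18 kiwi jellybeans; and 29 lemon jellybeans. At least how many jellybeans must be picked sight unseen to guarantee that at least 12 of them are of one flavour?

122

By pigeonhole, put each drawn jellybean into a box by flavour. The largest draw with every box below 12 takes min(count, 11) from each flavour.
Σ min(cᵢ, 11) = 11 + 11 + 11 + 11 + 11 + 11 + 11 + 11 + 11 + 11 + 11 = 121.
Draw number 121 + 1 = 122 must push one box to 12.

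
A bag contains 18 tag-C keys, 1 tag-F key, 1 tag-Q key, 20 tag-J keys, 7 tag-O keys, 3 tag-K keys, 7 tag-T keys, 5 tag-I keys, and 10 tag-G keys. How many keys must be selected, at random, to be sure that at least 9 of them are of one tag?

49

An adversary could hand out at most 8 keys per tag (6 tags run out sooner): 8 + 1 + 1 + 8 + 7 + 3 + 7 + 5 + 8 = 48 keys and still no tag has 9.
By pigeonhole, one more key lands in a tag already at 8, so 49 draws are enough and 48 are not.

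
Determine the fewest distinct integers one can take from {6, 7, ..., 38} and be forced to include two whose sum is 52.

Group the elements by complementary pair {x, 52−x}: {14,38}, {15,37}, {16,36}, …, giving 12 two-element pairs; the single value 26 (it cannot pair with itself since the integers are distinct); and 8 integers whose partner 52−x falls outside [6,38].
By the pigeonhole principle, treating each of those 21 groups as a pigeonhole, one can pick one integer per group — 21 integers — with no two summing to 52.
The 22nd integer lands in an occupied pair, forcing a sum of 52.

22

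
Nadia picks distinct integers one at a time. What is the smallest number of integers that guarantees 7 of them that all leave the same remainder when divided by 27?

163

The 27 residue classes mod 27 are the pigeonholes.
With 162 integers one could put 6 in each residue class and have no class reach 7.
The 163rd integer pushes some class to 7, so 27·6 + 1 = 163.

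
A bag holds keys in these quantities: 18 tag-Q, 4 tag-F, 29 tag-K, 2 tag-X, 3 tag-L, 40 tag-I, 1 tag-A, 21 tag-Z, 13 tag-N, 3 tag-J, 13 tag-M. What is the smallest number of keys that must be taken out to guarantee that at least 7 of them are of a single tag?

An adversary could hand out at most 6 keys per tag (5 tags run out sooner): 6 + 4 + 6 + 2 + 3 + 6 + 1 + 6 + 6 + 3 + 6 = 49 keys and still no tag has 7.
Pigeonhole: one more key lands in a tag already at 6, so 50 draws are enough and 49 are not.

50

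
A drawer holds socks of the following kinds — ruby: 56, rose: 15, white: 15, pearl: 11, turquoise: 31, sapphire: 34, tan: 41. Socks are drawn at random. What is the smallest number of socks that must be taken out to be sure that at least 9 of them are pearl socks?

201

In the worst case for collecting pearl socks, every non-pearl sock comes out first.
There are 56 + 15 + 15 + 31 + 34 + 41 = 192 non-pearl socks altogether.
After those, each further sock must be pearl, so 192 + 9 = 201 draws guarantee 9 pearl socks.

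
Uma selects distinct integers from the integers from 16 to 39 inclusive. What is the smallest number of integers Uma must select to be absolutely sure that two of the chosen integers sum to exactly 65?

18

A set avoiding the sum 65 can contain at most one of each pair {x, 65−x}, plus the 10 elements whose complement lies outside the range.
The integers 16, …, 32 (17 of them) are such a set: any two sum to at least 16+17 = 33 and at most 31+32 = 63 < 65.
Pigeonhole: any 18th integer completes one of the 7 pairs, so 18 choices force a sum of 65.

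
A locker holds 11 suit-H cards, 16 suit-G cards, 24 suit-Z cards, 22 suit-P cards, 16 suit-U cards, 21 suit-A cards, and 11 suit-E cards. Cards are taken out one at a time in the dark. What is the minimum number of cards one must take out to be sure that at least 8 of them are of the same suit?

50

Put each drawn card into a box by suit. The largest draw with every box below 8 takes min(count, 7) from each suit.
Σ min(cᵢ, 7) = 7 + 7 + 7 + 7 + 7 + 7 + 7 = 49.
Draw number 49 + 1 = 50 must push one box to 8.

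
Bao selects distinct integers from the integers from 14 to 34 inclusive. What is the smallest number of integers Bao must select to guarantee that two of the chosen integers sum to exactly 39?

A set avoiding the sum 39 can contain at most one of each pair {x, 39−x}, plus the 9 elements whose complement lies outside the range.
The integers 20, …, 34 (15 of them) are such a set: any two sum to at least 20+21 = 41 > 39.
Any 16th integer completes one of the 6 pairs, so 16 choices force a sum of 39.

16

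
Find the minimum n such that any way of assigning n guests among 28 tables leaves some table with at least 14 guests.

With 364 guests one could put exactly 13 in each of the 28 tables, and no table would reach 14.
Pigeonhole: one more guest must land in a table that already has 13, giving it 14.
So 28 × 13 + 1 = 365 guests are required.

365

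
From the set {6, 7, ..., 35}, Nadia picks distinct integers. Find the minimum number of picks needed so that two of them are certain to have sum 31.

A set avoiding the sum 31 can contain at most one of each pair {x, 31−x}, plus the 10 elements whose complement lies outside the range.
The integers 16, …, 35 (20 of them) are such a set: any two sum to at least 16+17 = 33 > 31.
Pigeonhole: any 21st integer completes one of the 10 pairs, so 21 choices force a sum of 31.

21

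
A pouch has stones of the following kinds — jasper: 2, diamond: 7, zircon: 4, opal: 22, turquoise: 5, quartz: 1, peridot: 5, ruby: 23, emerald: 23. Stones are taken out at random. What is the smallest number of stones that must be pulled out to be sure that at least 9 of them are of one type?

Put each drawn stone into a box by type. The largest draw with every box below 9 takes min(count, 8) from each type; types with fewer than 8 contribute all they have.
Σ min(cᵢ, 8) = 2 + 7 + 4 + 8 + 5 + 1 + 5 + 8 + 8 = 48.
Draw number 48 + 1 = 49 must push one box to 9.

49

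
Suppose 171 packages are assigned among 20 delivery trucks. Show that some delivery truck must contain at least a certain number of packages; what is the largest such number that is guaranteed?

9

By pigeonhole, the 20 delivery trucks are the holes and the 171 packages are the pigeons.
If every delivery truck held at most 8 packages, the total would be at most 20 × 8 = 160, which is less than 171.
So some delivery truck holds at least ⌈171/20⌉ = 9 packages.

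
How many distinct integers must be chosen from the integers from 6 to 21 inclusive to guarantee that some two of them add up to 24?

Group the elements by complementary pair {x, 24−x}: {6,18}, {7,17}, {8,16}, …, giving 6 two-element pairs, the single value 12 (it cannot pair with itself since the integers are distinct), and 3 integers whose partner 24−x falls outside [6,21].
Treating each of those 10 groups as a pigeonhole, one can pick one integer per group — 10 integers — with no two summing to 24.
The 11th integer lands in an occupied pair, forcing a sum of 24.

11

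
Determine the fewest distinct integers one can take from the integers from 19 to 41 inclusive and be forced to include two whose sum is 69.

Group the elements by complementary pair {x, 69−x}: {28,41}, {29,40}, {30,39}, …, giving 7 two-element pairs and 9 integers whose partner 69−x falls outside [19,41].
Treating each of those 16 groups as a pigeonhole, one can pick one integer per group — 16 integers — with no two summing to 69.
The 17th integer lands in an occupied pair, forcing a sum of 69.

17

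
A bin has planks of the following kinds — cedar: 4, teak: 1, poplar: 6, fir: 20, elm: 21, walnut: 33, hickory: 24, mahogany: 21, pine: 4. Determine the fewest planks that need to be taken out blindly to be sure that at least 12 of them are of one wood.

Pigeonhole: the 9 woods are the holes; the planks drawn are the pigeons.
To avoid 12 of any one wood, the worst case takes at most 11 of each wood, or every plank of a wood that has fewer than 11.
That gives 4 + 1 + 6 + 11 + 11 + 11 + 11 + 11 + 4 = 70 planks with no wood reaching 12.
The next plank forces some wood to 12, so 70 + 1 = 71.

71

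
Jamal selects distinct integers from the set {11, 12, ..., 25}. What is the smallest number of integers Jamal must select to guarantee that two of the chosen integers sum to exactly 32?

Two chosen integers sum to 32 exactly when both halves of some pair {x, 32−x} with 11 ≤ x ≤ 32−x ≤ 21 are chosen — 5 such pairs.
The remaining 5 elements (those with no distinct partner in range) can never complete a 32-sum, so the worst case takes all of them and one from each pair: 5 + 5 = 10.
The 11th integer has to be the second member of some pair, so 10 + 1 = 11.

11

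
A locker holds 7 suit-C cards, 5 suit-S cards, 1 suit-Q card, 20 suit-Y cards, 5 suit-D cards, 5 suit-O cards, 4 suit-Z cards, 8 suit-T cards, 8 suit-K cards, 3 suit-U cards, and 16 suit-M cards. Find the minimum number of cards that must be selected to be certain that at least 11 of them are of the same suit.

Pigeonhole: the 11 suits are the holes; the cards drawn are the pigeons.
To avoid 11 of any one suit, the worst case takes at most 10 of each suit, or every card of a suit that has fewer than 10.
That gives 7 + 5 + 1 + 10 + 5 + 5 + 4 + 8 + 8 + 3 + 10 = 66 cards with no suit reaching 11.
The next card forces some suit to 11, so 66 + 1 = 67.

67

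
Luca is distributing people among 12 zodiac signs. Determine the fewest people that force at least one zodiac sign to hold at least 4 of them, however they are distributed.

With 36 people one could put exactly 3 in each of the 12 zodiac signs, and no zodiac sign would reach 4.
One more person must land in a zodiac sign that already has 3, giving it 4.
So 12 × 3 + 1 = 37 people are required.

37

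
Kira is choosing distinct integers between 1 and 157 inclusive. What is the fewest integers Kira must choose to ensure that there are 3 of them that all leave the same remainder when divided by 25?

The 25 residue classes mod 25 are the pigeonholes.
With 50 integers one could put 2 in each residue class and have no class reach 3.
The 51st integer pushes some class to 3, so 25·2 + 1 = 51.

51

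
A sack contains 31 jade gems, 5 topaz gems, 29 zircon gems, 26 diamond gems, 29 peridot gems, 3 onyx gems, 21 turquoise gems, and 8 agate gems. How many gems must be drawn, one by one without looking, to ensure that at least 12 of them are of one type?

72

The 8 types are the holes; the gems drawn are the pigeons.
To avoid 12 of any one type, the worst case takes at most 11 of each type, or every gem of a type that has fewer than 11.
That gives 11 + 5 + 11 + 11 + 11 + 3 + 11 + 8 = 71 gems with no type reaching 12.
The next gem forces some type to 12, so 71 + 1 = 72.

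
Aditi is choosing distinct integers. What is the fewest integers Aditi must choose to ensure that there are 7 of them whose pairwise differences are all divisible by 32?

193

Integers whose pairwise differences are multiples of 32 are exactly those sharing a remainder mod 32. The 32 residue classes mod 32 are the pigeonholes.
With 192 integers one could put 6 in each residue class and have no class reach 7.
The 193rd integer pushes some class to 7, so 32·6 + 1 = 193.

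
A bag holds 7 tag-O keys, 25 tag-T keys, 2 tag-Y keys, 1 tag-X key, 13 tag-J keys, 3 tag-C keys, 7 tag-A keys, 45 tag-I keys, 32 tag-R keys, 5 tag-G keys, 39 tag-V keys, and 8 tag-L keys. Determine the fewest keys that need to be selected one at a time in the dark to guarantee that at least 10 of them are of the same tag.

79

Put each drawn key into a box by tag. The largest draw with every box below 10 takes min(count, 9) from each tag; tags with fewer than 9 contribute all they have.
Σ min(cᵢ, 9) = 7 + 9 + 2 + 1 + 9 + 3 + 7 + 9 + 9 + 5 + 9 + 8 = 78.
Draw number 78 + 1 = 79 must push one box to 10.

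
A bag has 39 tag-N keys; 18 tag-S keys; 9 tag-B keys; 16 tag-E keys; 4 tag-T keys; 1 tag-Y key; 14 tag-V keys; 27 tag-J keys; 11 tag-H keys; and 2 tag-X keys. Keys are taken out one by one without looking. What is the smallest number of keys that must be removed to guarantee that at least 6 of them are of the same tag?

43

By the pigeonhole principle, put each drawn key into a box by tag. The largest draw with every box below 6 takes min(count, 5) from each tag; tags with fewer than 5 contribute all they have.
Σ min(cᵢ, 5) = 5 + 5 + 5 + 5 + 4 + 1 + 5 + 5 + 5 + 2 = 42.
Draw number 42 + 1 = 43 must push one box to 6.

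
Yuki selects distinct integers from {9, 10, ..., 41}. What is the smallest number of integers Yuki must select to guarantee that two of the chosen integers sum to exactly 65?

25

A set avoiding the sum 65 can contain at most one of each pair {x, 65−x}, plus the 15 elements whose complement lies outside the range.
The integers 9, …, 32 (24 of them) are such a set: any two sum to at least 9+10 = 19 and at most 31+32 = 63 < 65.
Any 25th integer completes one of the 9 pairs, so 25 choices force a sum of 65.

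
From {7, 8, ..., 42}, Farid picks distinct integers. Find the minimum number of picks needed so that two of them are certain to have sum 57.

Group the elements by complementary pair {x, 57−x}: {15,42}, {16,41}, {17,40}, …, giving 14 two-element pairs and 8 integers whose partner 57−x falls outside [7,42].
By the pigeonhole principle, treating each of those 22 groups as a pigeonhole, one can pick one integer per group — 22 integers — with no two summing to 57.
The 23rd integer lands in an occupied pair, forcing a sum of 57.

23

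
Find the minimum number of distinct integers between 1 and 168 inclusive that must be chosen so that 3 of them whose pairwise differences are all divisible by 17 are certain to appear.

Integers whose pairwise differences are multiples of 17 are exactly those sharing a remainder mod 17. By pigeonhole, the 17 residue classes mod 17 are the pigeonholes.
With 34 integers one could put 2 in each residue class and have no class reach 3.
The 35th integer pushes some class to 3, so 17·2 + 1 = 35.

35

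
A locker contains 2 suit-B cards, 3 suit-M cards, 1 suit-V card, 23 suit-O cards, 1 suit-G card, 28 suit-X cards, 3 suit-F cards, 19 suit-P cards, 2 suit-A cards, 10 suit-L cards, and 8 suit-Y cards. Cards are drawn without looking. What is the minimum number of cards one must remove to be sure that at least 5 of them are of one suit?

Pigeonhole: put each drawn card into a box by suit. The largest draw with every box below 5 takes min(count, 4) from each suit; suits with fewer than 4 contribute all they have.
Σ min(cᵢ, 4) = 2 + 3 + 1 + 4 + 1 + 4 + 3 + 4 + 2 + 4 + 4 = 32.
Draw number 32 + 1 = 33 must push one box to 5.

33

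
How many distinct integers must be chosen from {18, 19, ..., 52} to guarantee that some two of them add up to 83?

25

Two chosen integers sum to 83 exactly when both halves of some pair {x, 83−x} with 31 ≤ x ≤ 83−x ≤ 52 are chosen — 11 such pairs.
The remaining 13 elements (those with no distinct partner in range) can never complete a 83-sum, so the worst case takes all of them and one from each pair: 13 + 11 = 24.
The 25th integer has to be the second member of some pair, so 24 + 1 = 25.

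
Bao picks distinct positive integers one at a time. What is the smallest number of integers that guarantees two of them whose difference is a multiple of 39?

Integers whose pairwise differences are multiples of 39 are exactly those sharing a remainder mod 39. By the pigeonhole principle, the 39 residue classes mod 39 are the pigeonholes.
With 39 integers one could put 1 in each residue class and have no class reach 2.
The 40th integer pushes some class to 2, so 39·1 + 1 = 40.

40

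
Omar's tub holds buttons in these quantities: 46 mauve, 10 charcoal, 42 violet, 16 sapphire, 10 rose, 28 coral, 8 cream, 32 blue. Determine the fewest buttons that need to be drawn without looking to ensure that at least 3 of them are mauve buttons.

149

In the worst case for collecting mauve buttons, every non-mauve button comes out first.
There are 10 + 42 + 16 + 10 + 28 + 8 + 32 = 146 non-mauve buttons altogether.
After those, each further button must be mauve, so 146 + 3 = 149 draws guarantee 3 mauve buttons.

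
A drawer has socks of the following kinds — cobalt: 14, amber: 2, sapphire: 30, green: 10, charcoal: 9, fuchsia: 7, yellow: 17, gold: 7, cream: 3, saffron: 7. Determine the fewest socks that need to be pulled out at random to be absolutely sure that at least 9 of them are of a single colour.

67

Put each drawn sock into a box by colour. The largest draw with every box below 9 takes min(count, 8) from each colour; colours with fewer than 8 contribute all they have.
Σ min(cᵢ, 8) = 8 + 2 + 8 + 8 + 8 + 7 + 8 + 7 + 3 + 7 = 66.
Draw number 66 + 1 = 67 must push one box to 9.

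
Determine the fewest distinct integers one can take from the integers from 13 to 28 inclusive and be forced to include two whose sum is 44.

Group the elements by complementary pair {x, 44−x}: {16,28}, {17,27}, {18,26}, …, giving 6 two-element pairs, the single value 22 (it cannot pair with itself since the integers are distinct), and 3 integers whose partner 44−x falls outside [13,28].
By pigeonhole, treating each of those 10 groups as a pigeonhole, one can pick one integer per group — 10 integers — with no two summing to 44.
The 11th integer lands in an occupied pair, forcing a sum of 44.

11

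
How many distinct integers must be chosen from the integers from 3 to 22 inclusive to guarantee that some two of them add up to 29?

13

Group the elements by complementary pair {x, 29−x}: {7,22}, {8,21}, {9,20}, …, giving 8 two-element pairs and 4 integers whose partner 29−x falls outside [3,22].
Treating each of those 12 groups as a pigeonhole, one can pick one integer per group — 12 integers — with no two summing to 29.
The 13th integer lands in an occupied pair, forcing a sum of 29.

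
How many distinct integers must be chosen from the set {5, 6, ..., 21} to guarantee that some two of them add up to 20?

13

Group the elements by complementary pair {x, 20−x}: {5,15}, {6,14}, {7,13}, …, giving 5 two-element pairs, the single value 10 (it cannot pair with itself since the integers are distinct), and 6 integers whose partner 20−x falls outside [5,21].
By pigeonhole, treating each of those 12 groups as a pigeonhole, one can pick one integer per group — 12 integers — with no two summing to 20.
The 13th integer lands in an occupied pair, forcing a sum of 20.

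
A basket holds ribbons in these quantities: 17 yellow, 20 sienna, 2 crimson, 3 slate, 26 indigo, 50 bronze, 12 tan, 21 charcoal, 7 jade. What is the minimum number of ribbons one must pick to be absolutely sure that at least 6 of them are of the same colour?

The 9 colours are the holes; the ribbons drawn are the pigeons.
To avoid 6 of any one colour, the worst case takes at most 5 of each colour, or every ribbon of a colour that has fewer than 5.
That gives 5 + 5 + 2 + 3 + 5 + 5 + 5 + 5 + 5 = 40 ribbons with no colour reaching 6.
The next ribbon forces some colour to 6, so 40 + 1 = 41.

41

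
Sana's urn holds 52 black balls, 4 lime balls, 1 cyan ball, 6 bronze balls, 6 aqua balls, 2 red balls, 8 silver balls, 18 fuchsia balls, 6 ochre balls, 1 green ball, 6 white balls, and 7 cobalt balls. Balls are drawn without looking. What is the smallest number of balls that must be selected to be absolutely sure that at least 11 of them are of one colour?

Put each drawn ball into a box by colour. The largest draw with every box below 11 takes min(count, 10) from each colour; colours with fewer than 10 contribute all they have.
Σ min(cᵢ, 10) = 10 + 4 + 1 + 6 + 6 + 2 + 8 + 10 + 6 + 1 + 6 + 7 = 67.
Draw number 67 + 1 = 68 must push one box to 11.

68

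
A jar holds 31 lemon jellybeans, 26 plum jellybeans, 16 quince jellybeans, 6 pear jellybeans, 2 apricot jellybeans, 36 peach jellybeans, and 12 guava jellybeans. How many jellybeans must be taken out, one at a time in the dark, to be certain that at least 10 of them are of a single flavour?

By the pigeonhole principle, the 7 flavours are the holes; the jellybeans drawn are the pigeons.
To avoid 10 of any one flavour, the worst case takes at most 9 of each flavour, or every jellybean of a flavour that has fewer than 9.
That gives 9 + 9 + 9 + 6 + 2 + 9 + 9 = 53 jellybeans with no flavour reaching 10.
The next jellybean forces some flavour to 10, so 53 + 1 = 54.

54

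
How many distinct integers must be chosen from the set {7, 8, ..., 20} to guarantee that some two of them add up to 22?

Group the elements by complementary pair {x, 22−x}: {7,15}, {8,14}, {9,13}, …, giving 4 two-element pairs, the single value 11 (it cannot pair with itself since the integers are distinct), and 5 integers whose partner 22−x falls outside [7,20].
By pigeonhole, treating each of those 10 groups as a pigeonhole, one can pick one integer per group — 10 integers — with no two summing to 22.
The 11th integer lands in an occupied pair, forcing a sum of 22.

11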